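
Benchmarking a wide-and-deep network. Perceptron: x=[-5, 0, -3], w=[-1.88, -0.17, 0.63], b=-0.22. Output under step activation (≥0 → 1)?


z = (-5)·(-1.88) + (0)·(-0.17) + (-3)·(0.63) - 0.22
  = 7.29
step(z) = 1 (z≥0)

1


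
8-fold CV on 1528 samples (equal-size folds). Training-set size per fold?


Fold size = 1528/8 = 191
Training per fold = 1528 - 191 = 1337

1337


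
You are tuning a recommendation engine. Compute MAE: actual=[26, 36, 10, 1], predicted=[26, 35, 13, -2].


Absolute errors: |26-26|=0, |36-35|=1, |10-13|=3, |1+ 2|=3
Sum = 7
MAE = 7/4 = 7/4

7/4


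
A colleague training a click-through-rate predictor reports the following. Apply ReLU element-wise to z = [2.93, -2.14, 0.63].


ReLU(2.93) = max(0, 2.93) = 2.93
ReLU(-2.14) = max(0, -2.14) = 0.0
ReLU(0.63) = max(0, 0.63) = 0.63
result = [2.93, 0.0, 0.63]

[2.93, 0.0, 0.63]


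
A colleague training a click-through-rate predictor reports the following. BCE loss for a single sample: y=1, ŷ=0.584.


BCE = -[y·ln(p) + (1-y)·ln(1-p)]
= -1·ln(0.584) - 0
= -ln(0.584) = 0.5379

0.5379


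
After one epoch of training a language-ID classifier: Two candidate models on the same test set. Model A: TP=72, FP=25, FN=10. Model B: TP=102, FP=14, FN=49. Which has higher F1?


Model A: P=72/97=0.7423, R=72/82=0.878, F1=2PR/(P+R)=2TP/(2TP+FP+FN)=144/179=0.8045
Model B: P=102/116=0.8793, R=102/151=0.6755, F1=2PR/(P+R)=2TP/(2TP+FP+FN)=204/267=0.764
0.8045 > 0.764 → Model A

Model A


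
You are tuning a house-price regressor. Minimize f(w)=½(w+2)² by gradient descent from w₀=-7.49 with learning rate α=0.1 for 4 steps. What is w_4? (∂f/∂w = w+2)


step 1: grad = -7.49+2 = -5.49; w = -7.49 - 0.1·(-5.49) = -6.941
step 2: grad = -6.941+2 = -4.941; w = -6.941 - 0.1·(-4.941) = -6.4469
step 3: grad = -6.4469+2 = -4.4469; w = -6.4469 - 0.1·(-4.4469) = -6.00221
step 4: grad = -6.00221+2 = -4.00221; w = -6.00221 - 0.1·(-4.00221) = -5.601989

-5.601989


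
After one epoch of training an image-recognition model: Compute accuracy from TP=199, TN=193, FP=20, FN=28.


Accuracy = (TP+TN)/(TP+TN+FP+FN)
= (199+193)/(440)
= 392/440 = 89.09%

89.09%


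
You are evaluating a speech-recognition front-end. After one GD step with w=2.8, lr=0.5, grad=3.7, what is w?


w_new = w - α·∇
= 2.8 - 0.5·3.7
= 2.8 - 1.85
= 0.95

0.95


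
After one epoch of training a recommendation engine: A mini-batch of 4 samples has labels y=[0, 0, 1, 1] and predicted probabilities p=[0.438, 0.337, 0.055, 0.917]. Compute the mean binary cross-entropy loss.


L[0] = -ln(1-0.438) = -ln(0.562) = 0.5763
L[1] = -ln(1-0.337) = -ln(0.663) = 0.411
L[2] = -ln(0.055) = 2.9004
L[3] = -ln(0.917) = 0.0866
mean = (0.5763 + 0.411 + 2.9004 + 0.0866)/4 = 0.9936

0.9936


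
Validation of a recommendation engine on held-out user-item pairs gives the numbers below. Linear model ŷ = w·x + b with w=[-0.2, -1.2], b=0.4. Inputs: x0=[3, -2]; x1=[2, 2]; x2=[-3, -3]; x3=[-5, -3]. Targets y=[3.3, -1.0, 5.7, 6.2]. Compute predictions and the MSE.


ŷ0 = (-0.2)·(3) + (-1.2)·(-2) + 0.4 = 2.2
ŷ1 = (-0.2)·(2) + (-1.2)·(2) + 0.4 = -2.4
ŷ2 = (-0.2)·(-3) + (-1.2)·(-3) + 0.4 = 4.6
ŷ3 = (-0.2)·(-5) + (-1.2)·(-3) + 0.4 = 5.0
errors² = [1.21, 1.96, 1.21, 1.44]
MSE = 5.8200/4 = 1.455

1.455


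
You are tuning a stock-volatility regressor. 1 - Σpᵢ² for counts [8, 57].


Probabilities: [8/65, 57/65] ≈ [0.1231, 0.8769]
Σpᵢ² = (64 + 3249)/65² = 3313/4225
Gini = 1 - Σpᵢ² = 1 - 3313/4225 = 0.2159

0.2159


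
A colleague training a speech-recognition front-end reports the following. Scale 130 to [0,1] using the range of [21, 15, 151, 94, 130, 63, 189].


min=15, max=189
(130-15)/(189-15) = 115/174 = 0.6609

0.6609


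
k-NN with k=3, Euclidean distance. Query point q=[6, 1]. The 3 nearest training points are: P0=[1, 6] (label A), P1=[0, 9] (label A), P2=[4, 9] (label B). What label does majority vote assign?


d(q,P0) = 7.0711  (label A)
d(q,P1) = 10.0  (label A)
d(q,P2) = 8.2462  (label B)
Votes: A=2, B=1
Majority → A

A


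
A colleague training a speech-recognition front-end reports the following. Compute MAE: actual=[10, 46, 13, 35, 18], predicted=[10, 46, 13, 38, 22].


Absolute errors: |10-10|=0, |46-46|=0, |13-13|=0, |35-38|=3, |18-22|=4
Sum = 7
MAE = 7/5 = 7/5

7/5


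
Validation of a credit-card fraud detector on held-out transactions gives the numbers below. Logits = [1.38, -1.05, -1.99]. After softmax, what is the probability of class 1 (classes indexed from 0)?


Exponentials: e^1.38=3.9749, e^-1.05=0.3499, e^-1.99=0.1367
Sum = 4.4615
Softmax = [0.8909, 0.0784, 0.0306]
p[1] = 0.3499/4.4615 = 0.0784

0.0784


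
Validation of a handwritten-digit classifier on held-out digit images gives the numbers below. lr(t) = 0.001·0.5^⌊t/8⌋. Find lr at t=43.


n_drops = ⌊43/8⌋ = 5
lr = 0.001·0.5^5 = 0.001·0.03125 = 0.00003125

0.00003125


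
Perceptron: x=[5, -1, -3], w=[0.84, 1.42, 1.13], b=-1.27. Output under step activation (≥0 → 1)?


z = (5)·(0.84) + (-1)·(1.42) + (-3)·(1.13) - 1.27
  = -1.88
step(z) = 0 (z<0)

0


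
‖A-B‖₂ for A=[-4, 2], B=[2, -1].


d = √((-4-2)² + (2+ 1)²)
  = √(36 + 9)
  = √45 = 6.7082

6.7082


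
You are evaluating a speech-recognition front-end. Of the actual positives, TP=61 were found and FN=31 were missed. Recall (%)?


Recall = TP/(TP+FN)
= 61/(61+31)
= 61/92 = 66.3%

66.3%


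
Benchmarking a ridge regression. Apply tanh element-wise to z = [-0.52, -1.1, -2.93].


tanh(-0.52) = -0.4777
tanh(-1.1) = -0.8005
tanh(-2.93) = -0.9943
result = [-0.4777, -0.8005, -0.9943]

[-0.4777, -0.8005, -0.9943]


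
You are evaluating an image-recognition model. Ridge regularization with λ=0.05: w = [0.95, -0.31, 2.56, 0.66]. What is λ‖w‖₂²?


‖w‖₂² = (0.95)² + (-0.31)² + (2.56)² + (0.66)²
     = 0.9025 + 0.0961 + 6.5536 + 0.4356
     = 7.9878
λ·‖w‖₂² = 0.05·7.9878 = 0.39939

0.39939


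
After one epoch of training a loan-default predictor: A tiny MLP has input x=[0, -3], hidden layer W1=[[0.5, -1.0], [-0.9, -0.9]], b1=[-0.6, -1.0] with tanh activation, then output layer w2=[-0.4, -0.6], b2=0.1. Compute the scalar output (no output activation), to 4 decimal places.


z1[0] = (0.5)·(0) + (-1.0)·(-3) - 0.6 = 2.4
z1[1] = (-0.9)·(0) + (-0.9)·(-3) - 1.0 = 1.7
h = tanh(z1) = [0.9837, 0.9354]
output = (-0.4)·(0.9837) + (-0.6)·(0.9354) + 0.1 = -0.8547

-0.8547


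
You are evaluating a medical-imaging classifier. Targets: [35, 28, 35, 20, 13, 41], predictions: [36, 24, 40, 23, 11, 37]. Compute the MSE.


Squared errors: (35-36)²=1, (28-24)²=16, (35-40)²=25, (20-23)²=9, (13-11)²=4, (41-37)²=16
Sum = 71
MSE = 71/6 = 71/6

71/6


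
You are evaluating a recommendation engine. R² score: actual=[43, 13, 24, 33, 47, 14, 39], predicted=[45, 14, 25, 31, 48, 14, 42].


ȳ = 30.4286
SS_res = Σ(y-ŷ)² = 20
SS_tot = Σ(y-ȳ)² = 1127.71
R² = 1 - SS_res/SS_tot = 1 - 0.0177 = 0.9823

0.9823


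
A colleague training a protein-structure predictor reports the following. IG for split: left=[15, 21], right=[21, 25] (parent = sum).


Parent = [36, 46], H_parent = 0.9892
H_left = 0.9799 (n=36), H_right = 0.9945 (n=46)
H_children = (36/82)·0.9799 + (46/82)·0.9945 = 0.9881
IG = 0.9892 - 0.9881 = 0.0011

0.0011


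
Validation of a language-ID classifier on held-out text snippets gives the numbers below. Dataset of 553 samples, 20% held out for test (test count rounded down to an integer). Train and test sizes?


Test = ⌊553·20/100⌋ = 110
Train = 553 - 110 = 443

Train: 443, Test: 110


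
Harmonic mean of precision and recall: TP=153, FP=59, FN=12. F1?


Precision = 153/212 = 0.7217
Recall = 153/165 = 0.9273
F1 = 2·P·R/(P+R) = 2·TP/(2·TP+FP+FN) = 306/(306+59+12) = 306/377 = 0.8117

0.8117


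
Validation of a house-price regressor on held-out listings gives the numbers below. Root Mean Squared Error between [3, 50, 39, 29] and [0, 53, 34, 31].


MSE = 47/4 = 11.75
RMSE = √(47/4) = 3.4278

3.4278


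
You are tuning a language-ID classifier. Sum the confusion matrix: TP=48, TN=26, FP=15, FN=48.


Total = TP + TN + FP + FN
= 48 + 26 + 15 + 48
= 137
(Predicted positive: 63, predicted negative: 74)

137


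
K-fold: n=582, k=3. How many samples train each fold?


Fold size = 582/3 = 194
Training per fold = 582 - 194 = 388

388


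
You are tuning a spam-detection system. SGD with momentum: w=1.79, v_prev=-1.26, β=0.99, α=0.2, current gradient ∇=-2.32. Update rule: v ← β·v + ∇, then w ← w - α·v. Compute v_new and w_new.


v_new = 0.99·-1.26 - 2.32 = -1.2474 - 2.32 = -3.5674
w_new = 1.79 - 0.2·-3.5674 = 1.79 + 0.71348 = 2.50348

v_new=-3.5674, w_new=2.50348


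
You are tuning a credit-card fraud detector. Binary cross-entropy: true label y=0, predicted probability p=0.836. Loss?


BCE = -[y·ln(p) + (1-y)·ln(1-p)]
= -0 - 1·ln(1-0.836)
= -ln(0.164) = 1.8079

1.8079


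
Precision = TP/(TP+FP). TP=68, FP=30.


Precision = TP/(TP+FP)
= 68/(68+30)
= 68/98 = 69.39%

69.39%


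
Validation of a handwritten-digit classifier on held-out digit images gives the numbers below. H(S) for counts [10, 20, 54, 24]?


Probabilities: [10/108, 20/108, 54/108, 24/108] ≈ [0.0926, 0.1852, 0.5, 0.2222]
H = -((10/108)·log₂(10/108) + (20/108)·log₂(20/108) + (54/108)·log₂(54/108) + (24/108)·log₂(24/108))
  = 1.7506 bits

1.7506 bits


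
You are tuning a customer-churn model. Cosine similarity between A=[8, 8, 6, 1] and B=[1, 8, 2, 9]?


A·B = 8·1 + 8·8 + 6·2 + 1·9 = 93
‖A‖ = √165 = 12.8452, ‖B‖ = √150 = 12.2474
cos = 93/(√165·√150) = 93/√24750 = 0.5911

0.5911


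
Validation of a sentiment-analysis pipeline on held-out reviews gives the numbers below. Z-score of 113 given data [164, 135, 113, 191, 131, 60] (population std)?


μ = 132.3333, σ = 40.9458
z = (113 - 132.3333)/40.9458 = -0.4722

-0.4722


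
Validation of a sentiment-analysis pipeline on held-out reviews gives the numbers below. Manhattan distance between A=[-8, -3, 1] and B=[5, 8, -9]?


d = |-8-5| + |-3-8| + |1+ 9|
  = 13 + 11 + 10
  = 34

34


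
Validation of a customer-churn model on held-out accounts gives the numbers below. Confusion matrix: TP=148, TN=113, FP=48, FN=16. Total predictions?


Total = TP + TN + FP + FN
= 148 + 113 + 48 + 16
= 325
(Predicted positive: 196, predicted negative: 129)

325


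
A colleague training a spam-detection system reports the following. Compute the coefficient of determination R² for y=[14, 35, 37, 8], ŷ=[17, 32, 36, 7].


ȳ = 23.5
SS_res = Σ(y-ŷ)² = 20
SS_tot = Σ(y-ȳ)² = 645
R² = 1 - SS_res/SS_tot = 1 - 0.031 = 0.969

0.969


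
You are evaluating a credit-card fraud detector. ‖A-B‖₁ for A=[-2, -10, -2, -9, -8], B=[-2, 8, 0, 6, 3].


d = |-2+ 2| + |-10-8| + |-2-0| + |-9-6| + |-8-3|
  = 0 + 18 + 2 + 15 + 11
  = 46

46


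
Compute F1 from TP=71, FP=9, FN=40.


Precision = 71/80 = 0.8875
Recall = 71/111 = 0.6396
F1 = 2·P·R/(P+R) = 2·TP/(2·TP+FP+FN) = 142/(142+9+40) = 142/191 = 0.7435

0.7435


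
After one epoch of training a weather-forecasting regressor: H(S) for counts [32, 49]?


Probabilities: [32/81, 49/81] ≈ [0.3951, 0.6049]
H = -((32/81)·log₂(32/81) + (49/81)·log₂(49/81))
  = 0.968 bits

0.968 bits


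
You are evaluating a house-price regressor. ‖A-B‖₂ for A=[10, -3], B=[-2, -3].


d = √((10+ 2)² + (-3+ 3)²)
  = √(144 + 0)
  = √144 = 12.0

12.0


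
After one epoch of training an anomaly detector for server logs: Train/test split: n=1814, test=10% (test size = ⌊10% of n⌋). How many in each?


Test = ⌊1814·10/100⌋ = 181
Train = 1814 - 181 = 1633

Train: 1633, Test: 181


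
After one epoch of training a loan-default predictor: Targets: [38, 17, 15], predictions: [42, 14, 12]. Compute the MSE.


Squared errors: (38-42)²=16, (17-14)²=9, (15-12)²=9
Sum = 34
MSE = 34/3 = 34/3

34/3


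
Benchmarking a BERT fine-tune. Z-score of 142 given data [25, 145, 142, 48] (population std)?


μ = 90, σ = 54.1249
z = (142 - 90)/54.1249 = 0.9607

0.9607


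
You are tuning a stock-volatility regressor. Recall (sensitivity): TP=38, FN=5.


Recall = TP/(TP+FN)
= 38/(38+5)
= 38/43 = 88.37%

88.37%


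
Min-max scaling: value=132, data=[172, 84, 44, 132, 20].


min=20, max=172
(132-20)/(172-20) = 112/152 = 0.7368

0.7368


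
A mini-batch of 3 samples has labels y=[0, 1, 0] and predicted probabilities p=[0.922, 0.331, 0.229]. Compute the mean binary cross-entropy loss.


L[0] = -ln(1-0.922) = -ln(0.078) = 2.551
L[1] = -ln(0.331) = 1.1056
L[2] = -ln(1-0.229) = -ln(0.771) = 0.2601
mean = (2.551 + 1.1056 + 0.2601)/3 = 1.3056

1.3056


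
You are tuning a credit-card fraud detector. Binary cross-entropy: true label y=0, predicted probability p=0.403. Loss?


BCE = -[y·ln(p) + (1-y)·ln(1-p)]
= -0 - 1·ln(1-0.403)
= -ln(0.597) = 0.5158

0.5158


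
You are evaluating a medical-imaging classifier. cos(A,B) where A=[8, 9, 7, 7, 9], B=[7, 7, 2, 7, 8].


A·B = 8·7 + 9·7 + 7·2 + 7·7 + 9·8 = 254
‖A‖ = √324 = 18, ‖B‖ = √215 = 14.6629
cos = 254/(√324·√215) = 254/√69660 = 0.9624

0.9624


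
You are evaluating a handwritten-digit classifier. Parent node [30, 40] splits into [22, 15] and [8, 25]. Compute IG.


Parent = [30, 40], H_parent = 0.9852
H_left = 0.974 (n=37), H_right = 0.799 (n=33)
H_children = (37/70)·0.974 + (33/70)·0.799 = 0.8915
IG = 0.9852 - 0.8915 = 0.0937

0.0937


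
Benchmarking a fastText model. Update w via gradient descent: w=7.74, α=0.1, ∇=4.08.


w_new = w - α·∇
= 7.74 - 0.1·4.08
= 7.74 - 0.408
= 7.332

7.332


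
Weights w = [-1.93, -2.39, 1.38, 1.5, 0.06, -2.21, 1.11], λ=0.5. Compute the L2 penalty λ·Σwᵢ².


‖w‖₂² = (-1.93)² + (-2.39)² + (1.38)² + (1.5)² + (0.06)² + (-2.21)² + (1.11)²
     = 3.7249 + 5.7121 + 1.9044 + 2.25 + 0.0036 + 4.8841 + 1.2321
     = 19.7112
λ·‖w‖₂² = 0.5·19.7112 = 9.8556

9.8556


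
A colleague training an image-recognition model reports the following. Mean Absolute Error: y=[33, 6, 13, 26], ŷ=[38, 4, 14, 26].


Absolute errors: |33-38|=5, |6-4|=2, |13-14|=1, |26-26|=0
Sum = 8
MAE = 8/4 = 2

2


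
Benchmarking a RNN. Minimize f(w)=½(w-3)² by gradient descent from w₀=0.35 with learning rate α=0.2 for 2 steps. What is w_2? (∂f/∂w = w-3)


step 1: grad = 0.35-3 = -2.65; w = 0.35 - 0.2·(-2.65) = 0.88
step 2: grad = 0.88-3 = -2.12; w = 0.88 - 0.2·(-2.12) = 1.304

1.304


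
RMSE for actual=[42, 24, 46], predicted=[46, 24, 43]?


MSE = 25/3 = 8.3333
RMSE = √(25/3) = 2.8868

2.8868


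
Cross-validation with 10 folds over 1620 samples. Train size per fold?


Fold size = 1620/10 = 162
Training per fold = 1620 - 162 = 1458

1458


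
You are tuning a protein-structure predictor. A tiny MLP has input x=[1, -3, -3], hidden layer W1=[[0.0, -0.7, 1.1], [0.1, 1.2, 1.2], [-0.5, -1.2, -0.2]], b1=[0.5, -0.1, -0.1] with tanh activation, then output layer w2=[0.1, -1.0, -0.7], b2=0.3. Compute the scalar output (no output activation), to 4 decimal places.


z1[0] = (0.0)·(1) + (-0.7)·(-3) + (1.1)·(-3) + 0.5 = -0.7
z1[1] = (0.1)·(1) + (1.2)·(-3) + (1.2)·(-3) - 0.1 = -7.2
z1[2] = (-0.5)·(1) + (-1.2)·(-3) + (-0.2)·(-3) - 0.1 = 3.6
h = tanh(z1) = [-0.6044, -1.0, 0.9985]
output = (0.1)·(-0.6044) + (-1.0)·(-1.0) + (-0.7)·(0.9985) + 0.3 = 0.5406

0.5406


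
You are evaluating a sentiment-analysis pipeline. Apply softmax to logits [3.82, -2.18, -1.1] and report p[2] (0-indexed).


Exponentials: e^3.82=45.6042, e^-2.18=0.113, e^-1.1=0.3329
Sum = 46.0501
Softmax = [0.9903, 0.0025, 0.0072]
p[2] = 0.3329/46.0501 = 0.0072

0.0072


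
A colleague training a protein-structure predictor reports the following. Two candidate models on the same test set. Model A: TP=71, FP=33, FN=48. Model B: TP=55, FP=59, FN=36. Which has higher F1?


Model A: P=71/104=0.6827, R=71/119=0.5966, F1=2PR/(P+R)=2TP/(2TP+FP+FN)=142/223=0.6368
Model B: P=55/114=0.4825, R=55/91=0.6044, F1=2PR/(P+R)=2TP/(2TP+FP+FN)=110/205=0.5366
0.6368 > 0.5366 → Model A

Model A


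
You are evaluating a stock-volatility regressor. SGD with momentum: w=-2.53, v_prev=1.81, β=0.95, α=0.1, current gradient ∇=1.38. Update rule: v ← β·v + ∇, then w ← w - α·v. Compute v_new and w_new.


v_new = 0.95·1.81 + 1.38 = 1.7195 + 1.38 = 3.0995
w_new = -2.53 - 0.1·3.0995 = -2.53 - 0.30995 = -2.83995

v_new=3.0995, w_new=-2.83995


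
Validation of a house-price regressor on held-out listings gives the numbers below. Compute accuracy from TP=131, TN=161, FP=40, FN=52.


Accuracy = (TP+TN)/(TP+TN+FP+FN)
= (131+161)/(384)
= 292/384 = 76.04%

76.04%


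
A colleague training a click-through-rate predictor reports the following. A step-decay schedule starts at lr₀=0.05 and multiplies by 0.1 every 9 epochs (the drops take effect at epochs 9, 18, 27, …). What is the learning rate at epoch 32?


n_drops = ⌊32/9⌋ = 3
lr = 0.05·0.1^3 = 0.05·0.001 = 0.00005

0.00005


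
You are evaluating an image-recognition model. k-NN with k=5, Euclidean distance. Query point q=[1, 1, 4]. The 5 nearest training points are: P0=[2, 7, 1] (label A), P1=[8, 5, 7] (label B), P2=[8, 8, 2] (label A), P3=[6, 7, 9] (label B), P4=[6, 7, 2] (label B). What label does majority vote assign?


d(q,P0) = 6.7823  (label A)
d(q,P1) = 8.6023  (label B)
d(q,P2) = 10.0995  (label A)
d(q,P3) = 9.2736  (label B)
d(q,P4) = 8.0623  (label B)
Votes: A=2, B=3
Majority → B

B


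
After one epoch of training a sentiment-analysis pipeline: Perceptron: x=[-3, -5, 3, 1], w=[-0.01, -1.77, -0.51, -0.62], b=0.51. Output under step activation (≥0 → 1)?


z = (-3)·(-0.01) + (-5)·(-1.77) + (3)·(-0.51) + (1)·(-0.62) + 0.51
  = 7.24
step(z) = 1 (z≥0)

1


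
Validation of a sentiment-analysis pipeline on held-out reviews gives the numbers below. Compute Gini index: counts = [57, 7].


Probabilities: [57/64, 7/64] ≈ [0.8906, 0.1094]
Σpᵢ² = (3249 + 49)/64² = 3298/4096
Gini = 1 - Σpᵢ² = 1 - 3298/4096 = 0.1948

0.1948


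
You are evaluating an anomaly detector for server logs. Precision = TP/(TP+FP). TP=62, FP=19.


Precision = TP/(TP+FP)
= 62/(62+19)
= 62/81 = 76.54%

76.54%


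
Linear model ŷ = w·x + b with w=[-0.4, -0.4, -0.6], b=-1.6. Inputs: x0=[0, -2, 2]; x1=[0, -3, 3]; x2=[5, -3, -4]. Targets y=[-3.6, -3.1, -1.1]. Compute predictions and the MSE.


ŷ0 = (-0.4)·(0) + (-0.4)·(-2) + (-0.6)·(2) - 1.6 = -2.0
ŷ1 = (-0.4)·(0) + (-0.4)·(-3) + (-0.6)·(3) - 1.6 = -2.2
ŷ2 = (-0.4)·(5) + (-0.4)·(-3) + (-0.6)·(-4) - 1.6 = 0.0
errors² = [2.56, 0.81, 1.21]
MSE = 4.5800/3 = 1.5267

1.5267


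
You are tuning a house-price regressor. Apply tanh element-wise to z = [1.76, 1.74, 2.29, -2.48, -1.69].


tanh(1.76) = 0.9425
tanh(1.74) = 0.9402
tanh(2.29) = 0.9797
tanh(-2.48) = -0.9861
tanh(-1.69) = -0.9341
result = [0.9425, 0.9402, 0.9797, -0.9861, -0.9341]

[0.9425, 0.9402, 0.9797, -0.9861, -0.9341]


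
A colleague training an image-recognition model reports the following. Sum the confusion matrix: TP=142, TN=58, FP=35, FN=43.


Total = TP + TN + FP + FN
= 142 + 58 + 35 + 43
= 278
(Predicted positive: 177, predicted negative: 101)

278


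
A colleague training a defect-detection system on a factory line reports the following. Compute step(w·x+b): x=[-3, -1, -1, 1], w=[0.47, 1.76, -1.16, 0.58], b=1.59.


z = (-3)·(0.47) + (-1)·(1.76) + (-1)·(-1.16) + (1)·(0.58) + 1.59
  = 0.16
step(z) = 1 (z≥0)

1


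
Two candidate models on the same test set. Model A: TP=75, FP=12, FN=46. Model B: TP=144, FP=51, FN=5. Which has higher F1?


Model A: P=75/87=0.8621, R=75/121=0.6198, F1=2PR/(P+R)=2TP/(2TP+FP+FN)=150/208=0.7212
Model B: P=144/195=0.7385, R=144/149=0.9664, F1=2PR/(P+R)=2TP/(2TP+FP+FN)=288/344=0.8372
0.7212 < 0.8372 → Model B

Model B


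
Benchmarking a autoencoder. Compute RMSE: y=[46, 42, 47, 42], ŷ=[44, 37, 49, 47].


MSE = 58/4 = 14.5
RMSE = √(58/4) = 3.8079

3.8079


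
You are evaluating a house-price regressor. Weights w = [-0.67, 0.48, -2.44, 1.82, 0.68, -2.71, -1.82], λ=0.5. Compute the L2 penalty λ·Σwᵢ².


‖w‖₂² = (-0.67)² + (0.48)² + (-2.44)² + (1.82)² + (0.68)² + (-2.71)² + (-1.82)²
     = 0.4489 + 0.2304 + 5.9536 + 3.3124 + 0.4624 + 7.3441 + 3.3124
     = 21.0642
λ·‖w‖₂² = 0.5·21.0642 = 10.5321

10.5321


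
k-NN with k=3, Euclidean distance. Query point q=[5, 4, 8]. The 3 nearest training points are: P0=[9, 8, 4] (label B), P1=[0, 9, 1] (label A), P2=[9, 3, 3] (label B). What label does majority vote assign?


d(q,P0) = 6.9282  (label B)
d(q,P1) = 9.9499  (label A)
d(q,P2) = 6.4807  (label B)
Votes: A=1, B=2
Majority → B

B


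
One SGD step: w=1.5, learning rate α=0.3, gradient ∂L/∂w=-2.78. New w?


w_new = w - α·∇
= 1.5 - 0.3·-2.78
= 1.5 + 0.834
= 2.334

2.334


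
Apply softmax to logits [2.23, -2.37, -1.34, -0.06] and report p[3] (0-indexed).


Exponentials: e^2.23=9.2999, e^-2.37=0.0935, e^-1.34=0.2618, e^-0.06=0.9418
Sum = 10.597
Softmax = [0.8776, 0.0088, 0.0247, 0.0889]
p[3] = 0.9418/10.597 = 0.0889

0.0889


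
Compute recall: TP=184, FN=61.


Recall = TP/(TP+FN)
= 184/(184+61)
= 184/245 = 75.1%

75.1%


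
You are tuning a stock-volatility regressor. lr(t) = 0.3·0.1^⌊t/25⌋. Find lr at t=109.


n_drops = ⌊109/25⌋ = 4
lr = 0.3·0.1^4 = 0.3·0.0001 = 0.00003

0.00003


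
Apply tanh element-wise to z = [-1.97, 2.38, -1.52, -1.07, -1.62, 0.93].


tanh(-1.97) = -0.9618
tanh(2.38) = 0.983
tanh(-1.52) = -0.9087
tanh(-1.07) = -0.7895
tanh(-1.62) = -0.9246
tanh(0.93) = 0.7306
result = [-0.9618, 0.983, -0.9087, -0.7895, -0.9246, 0.7306]

[-0.9618, 0.983, -0.9087, -0.7895, -0.9246, 0.7306]


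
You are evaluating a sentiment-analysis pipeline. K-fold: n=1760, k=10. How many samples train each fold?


Fold size = 1760/10 = 176
Training per fold = 1760 - 176 = 1584

1584


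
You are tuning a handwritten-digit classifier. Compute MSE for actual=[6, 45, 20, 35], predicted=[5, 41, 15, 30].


Squared errors: (6-5)²=1, (45-41)²=16, (20-15)²=25, (35-30)²=25
Sum = 67
MSE = 67/4 = 67/4

67/4


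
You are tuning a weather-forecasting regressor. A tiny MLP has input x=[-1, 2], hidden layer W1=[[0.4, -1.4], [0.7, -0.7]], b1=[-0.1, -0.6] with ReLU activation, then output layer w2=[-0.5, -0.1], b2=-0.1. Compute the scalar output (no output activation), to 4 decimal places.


z1[0] = (0.4)·(-1) + (-1.4)·(2) - 0.1 = -3.3
z1[1] = (0.7)·(-1) + (-0.7)·(2) - 0.6 = -2.7
h = ReLU(z1) = [0.0, 0.0]
output = (-0.5)·(0.0) + (-0.1)·(0.0) - 0.1 = -0.1

-0.1


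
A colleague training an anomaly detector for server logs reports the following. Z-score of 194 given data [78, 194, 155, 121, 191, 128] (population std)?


μ = 144.5, σ = 40.7625
z = (194 - 144.5)/40.7625 = 1.2144

1.2144


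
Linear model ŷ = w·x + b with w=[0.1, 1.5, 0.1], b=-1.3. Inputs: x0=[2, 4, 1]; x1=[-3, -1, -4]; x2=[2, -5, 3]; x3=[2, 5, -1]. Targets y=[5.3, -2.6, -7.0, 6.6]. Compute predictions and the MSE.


ŷ0 = (0.1)·(2) + (1.5)·(4) + (0.1)·(1) - 1.3 = 5.0
ŷ1 = (0.1)·(-3) + (1.5)·(-1) + (0.1)·(-4) - 1.3 = -3.5
ŷ2 = (0.1)·(2) + (1.5)·(-5) + (0.1)·(3) - 1.3 = -8.3
ŷ3 = (0.1)·(2) + (1.5)·(5) + (0.1)·(-1) - 1.3 = 6.3
errors² = [0.09, 0.81, 1.69, 0.09]
MSE = 2.6800/4 = 0.67

0.67


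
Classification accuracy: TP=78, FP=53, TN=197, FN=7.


Accuracy = (TP+TN)/(TP+TN+FP+FN)
= (78+197)/(335)
= 275/335 = 82.09%

82.09%


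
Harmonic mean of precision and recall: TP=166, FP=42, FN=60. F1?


Precision = 166/208 = 0.7981
Recall = 166/226 = 0.7345
F1 = 2·P·R/(P+R) = 2·TP/(2·TP+FP+FN) = 332/(332+42+60) = 332/434 = 0.765

0.765


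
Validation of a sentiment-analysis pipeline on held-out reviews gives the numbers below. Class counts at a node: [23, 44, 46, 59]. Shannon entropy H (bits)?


Probabilities: [23/172, 44/172, 46/172, 59/172] ≈ [0.1337, 0.2558, 0.2674, 0.343]
H = -((23/172)·log₂(23/172) + (44/172)·log₂(44/172) + (46/172)·log₂(46/172) + (59/172)·log₂(59/172))
  = 1.9297 bits

1.9297 bits


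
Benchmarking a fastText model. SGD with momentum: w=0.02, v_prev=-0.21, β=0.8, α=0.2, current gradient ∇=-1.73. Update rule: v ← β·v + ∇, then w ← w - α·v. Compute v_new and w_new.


v_new = 0.8·-0.21 - 1.73 = -0.168 - 1.73 = -1.898
w_new = 0.02 - 0.2·-1.898 = 0.02 + 0.3796 = 0.3996

v_new=-1.898, w_new=0.3996


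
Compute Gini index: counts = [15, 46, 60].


Probabilities: [15/121, 46/121, 60/121] ≈ [0.124, 0.3802, 0.4959]
Σpᵢ² = (225 + 2116 + 3600)/121² = 5941/14641
Gini = 1 - Σpᵢ² = 1 - 5941/14641 = 0.5942

0.5942


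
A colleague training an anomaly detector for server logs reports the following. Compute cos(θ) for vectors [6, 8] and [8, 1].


A·B = 6·8 + 8·1 = 56
‖A‖ = √100 = 10, ‖B‖ = √65 = 8.0623
cos = 56/(√100·√65) = 56/√6500 = 0.6946

0.6946


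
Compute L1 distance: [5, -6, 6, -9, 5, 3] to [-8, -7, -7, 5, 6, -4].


d = |5+ 8| + |-6+ 7| + |6+ 7| + |-9-5| + |5-6| + |3+ 4|
  = 13 + 1 + 13 + 14 + 1 + 7
  = 49

49


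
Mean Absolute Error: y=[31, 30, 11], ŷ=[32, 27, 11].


Absolute errors: |31-32|=1, |30-27|=3, |11-11|=0
Sum = 4
MAE = 4/3 = 4/3

4/3


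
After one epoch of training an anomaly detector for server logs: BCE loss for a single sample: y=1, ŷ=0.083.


BCE = -[y·ln(p) + (1-y)·ln(1-p)]
= -1·ln(0.083) - 0
= -ln(0.083) = 2.4889

2.4889


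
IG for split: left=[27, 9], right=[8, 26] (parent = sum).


Parent = [35, 35], H_parent = 1
H_left = 0.8113 (n=36), H_right = 0.7871 (n=34)
H_children = (36/70)·0.8113 + (34/70)·0.7871 = 0.7995
IG = 1 - 0.7995 = 0.2005

0.2005


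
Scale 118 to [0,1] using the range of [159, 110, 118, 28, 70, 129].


min=28, max=159
(118-28)/(159-28) = 90/131 = 0.687

0.687


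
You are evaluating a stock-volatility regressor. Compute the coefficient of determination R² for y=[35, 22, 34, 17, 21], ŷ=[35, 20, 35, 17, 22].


ȳ = 25.8
SS_res = Σ(y-ŷ)² = 6
SS_tot = Σ(y-ȳ)² = 266.8
R² = 1 - SS_res/SS_tot = 1 - 0.0225 = 0.9775

0.9775


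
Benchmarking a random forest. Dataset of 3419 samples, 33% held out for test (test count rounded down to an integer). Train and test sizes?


Test = ⌊3419·33/100⌋ = 1128
Train = 3419 - 1128 = 2291

Train: 2291, Test: 1128


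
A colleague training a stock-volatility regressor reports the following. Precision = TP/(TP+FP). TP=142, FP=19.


Precision = TP/(TP+FP)
= 142/(142+19)
= 142/161 = 88.2%

88.2%


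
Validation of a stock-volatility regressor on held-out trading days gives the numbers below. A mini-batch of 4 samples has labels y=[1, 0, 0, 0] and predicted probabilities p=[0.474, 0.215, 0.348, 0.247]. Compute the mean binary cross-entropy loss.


L[0] = -ln(0.474) = 0.7465
L[1] = -ln(1-0.215) = -ln(0.785) = 0.2421
L[2] = -ln(1-0.348) = -ln(0.652) = 0.4277
L[3] = -ln(1-0.247) = -ln(0.753) = 0.2837
mean = (0.7465 + 0.2421 + 0.4277 + 0.2837)/4 = 0.425

0.425


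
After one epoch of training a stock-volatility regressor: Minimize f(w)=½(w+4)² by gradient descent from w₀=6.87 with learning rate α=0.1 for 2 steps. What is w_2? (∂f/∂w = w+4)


step 1: grad = 6.87+4 = 10.87; w = 6.87 - 0.1·(10.87) = 5.783
step 2: grad = 5.783+4 = 9.783; w = 5.783 - 0.1·(9.783) = 4.8047

4.8047


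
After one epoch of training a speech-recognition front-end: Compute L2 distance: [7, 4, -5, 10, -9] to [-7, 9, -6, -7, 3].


d = √((7+ 7)² + (4-9)² + (-5+ 6)² + (10+ 7)² + (-9-3)²)
  = √(196 + 25 + 1 + 289 + 144)
  = √655 = 25.593

25.593


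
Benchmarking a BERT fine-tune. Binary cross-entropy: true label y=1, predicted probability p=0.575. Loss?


BCE = -[y·ln(p) + (1-y)·ln(1-p)]
= -1·ln(0.575) - 0
= -ln(0.575) = 0.5534

0.5534


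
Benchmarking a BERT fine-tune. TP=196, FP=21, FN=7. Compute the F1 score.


Precision = 196/217 = 0.9032
Recall = 196/203 = 0.9655
F1 = 2·P·R/(P+R) = 2·TP/(2·TP+FP+FN) = 392/(392+21+7) = 392/420 = 0.9333

0.9333


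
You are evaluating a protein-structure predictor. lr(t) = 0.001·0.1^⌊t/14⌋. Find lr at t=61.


n_drops = ⌊61/14⌋ = 4
lr = 0.001·0.1^4 = 0.001·0.0001 = 0.0000001

0.0000001


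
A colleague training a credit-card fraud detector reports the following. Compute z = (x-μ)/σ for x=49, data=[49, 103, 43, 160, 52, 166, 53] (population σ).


μ = 89.4286, σ = 50.0653
z = (49 - 89.4286)/50.0653 = -0.8075

-0.8075


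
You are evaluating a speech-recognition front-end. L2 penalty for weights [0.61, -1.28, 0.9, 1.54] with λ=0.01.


‖w‖₂² = (0.61)² + (-1.28)² + (0.9)² + (1.54)²
     = 0.3721 + 1.6384 + 0.81 + 2.3716
     = 5.1921
λ·‖w‖₂² = 0.01·5.1921 = 0.051921

0.051921


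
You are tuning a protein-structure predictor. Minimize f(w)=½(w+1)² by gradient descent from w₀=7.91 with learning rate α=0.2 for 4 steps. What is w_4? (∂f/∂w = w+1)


step 1: grad = 7.91+1 = 8.91; w = 7.91 - 0.2·(8.91) = 6.128
step 2: grad = 6.128+1 = 7.128; w = 6.128 - 0.2·(7.128) = 4.7024
step 3: grad = 4.7024+1 = 5.7024; w = 4.7024 - 0.2·(5.7024) = 3.56192
step 4: grad = 3.56192+1 = 4.56192; w = 3.56192 - 0.2·(4.56192) = 2.649536

2.649536


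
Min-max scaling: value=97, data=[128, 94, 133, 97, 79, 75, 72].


min=72, max=133
(97-72)/(133-72) = 25/61 = 0.4098

0.4098


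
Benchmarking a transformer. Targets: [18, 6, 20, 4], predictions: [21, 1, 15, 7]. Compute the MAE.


Absolute errors: |18-21|=3, |6-1|=5, |20-15|=5, |4-7|=3
Sum = 16
MAE = 16/4 = 4

4


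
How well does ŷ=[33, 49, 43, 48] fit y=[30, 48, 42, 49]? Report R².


ȳ = 42.25
SS_res = Σ(y-ŷ)² = 12
SS_tot = Σ(y-ȳ)² = 228.75
R² = 1 - SS_res/SS_tot = 1 - 0.0525 = 0.9475

0.9475


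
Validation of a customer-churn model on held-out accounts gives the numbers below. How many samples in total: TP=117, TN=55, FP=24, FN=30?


Total = TP + TN + FP + FN
= 117 + 55 + 24 + 30
= 226
(Predicted positive: 141, predicted negative: 85)

226


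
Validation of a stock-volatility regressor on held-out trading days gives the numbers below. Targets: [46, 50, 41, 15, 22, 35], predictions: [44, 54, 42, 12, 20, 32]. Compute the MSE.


Squared errors: (46-44)²=4, (50-54)²=16, (41-42)²=1, (15-12)²=9, (22-20)²=4, (35-32)²=9
Sum = 43
MSE = 43/6 = 43/6

43/6


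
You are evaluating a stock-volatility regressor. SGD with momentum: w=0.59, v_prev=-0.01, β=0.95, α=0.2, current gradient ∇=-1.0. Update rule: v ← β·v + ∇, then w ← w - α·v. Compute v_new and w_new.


v_new = 0.95·-0.01 - 1.0 = -0.0095 - 1.0 = -1.0095
w_new = 0.59 - 0.2·-1.0095 = 0.59 + 0.2019 = 0.7919

v_new=-1.0095, w_new=0.7919


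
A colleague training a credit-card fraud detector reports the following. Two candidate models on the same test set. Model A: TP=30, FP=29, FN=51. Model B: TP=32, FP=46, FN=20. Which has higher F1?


Model A: P=30/59=0.5085, R=30/81=0.3704, F1=2PR/(P+R)=2TP/(2TP+FP+FN)=60/140=0.4286
Model B: P=32/78=0.4103, R=32/52=0.6154, F1=2PR/(P+R)=2TP/(2TP+FP+FN)=64/130=0.4923
0.4286 < 0.4923 → Model B

Model B


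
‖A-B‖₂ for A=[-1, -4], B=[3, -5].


d = √((-1-3)² + (-4+ 5)²)
  = √(16 + 1)
  = √17 = 4.1231

4.1231


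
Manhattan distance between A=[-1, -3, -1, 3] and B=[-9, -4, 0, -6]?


d = |-1+ 9| + |-3+ 4| + |-1-0| + |3+ 6|
  = 8 + 1 + 1 + 9
  = 19

19


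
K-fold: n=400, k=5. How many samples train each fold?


Fold size = 400/5 = 80
Training per fold = 400 - 80 = 320

320


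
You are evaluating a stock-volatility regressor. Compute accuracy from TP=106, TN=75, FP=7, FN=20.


Accuracy = (TP+TN)/(TP+TN+FP+FN)
= (106+75)/(208)
= 181/208 = 87.02%

87.02%


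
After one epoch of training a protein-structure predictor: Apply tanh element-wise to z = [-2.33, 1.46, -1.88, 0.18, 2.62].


tanh(-2.33) = -0.9812
tanh(1.46) = 0.8977
tanh(-1.88) = -0.9545
tanh(0.18) = 0.1781
tanh(2.62) = 0.9895
result = [-0.9812, 0.8977, -0.9545, 0.1781, 0.9895]

[-0.9812, 0.8977, -0.9545, 0.1781, 0.9895]


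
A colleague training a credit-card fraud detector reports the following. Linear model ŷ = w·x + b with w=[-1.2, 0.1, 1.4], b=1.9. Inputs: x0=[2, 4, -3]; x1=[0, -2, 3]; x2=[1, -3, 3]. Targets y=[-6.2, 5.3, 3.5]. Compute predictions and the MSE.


ŷ0 = (-1.2)·(2) + (0.1)·(4) + (1.4)·(-3) + 1.9 = -4.3
ŷ1 = (-1.2)·(0) + (0.1)·(-2) + (1.4)·(3) + 1.9 = 5.9
ŷ2 = (-1.2)·(1) + (0.1)·(-3) + (1.4)·(3) + 1.9 = 4.6
errors² = [3.61, 0.36, 1.21]
MSE = 5.1800/3 = 1.7267

1.7267


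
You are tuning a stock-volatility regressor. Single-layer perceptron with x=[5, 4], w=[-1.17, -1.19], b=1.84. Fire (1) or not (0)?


z = (5)·(-1.17) + (4)·(-1.19) + 1.84
  = -8.77
step(z) = 0 (z<0)

0


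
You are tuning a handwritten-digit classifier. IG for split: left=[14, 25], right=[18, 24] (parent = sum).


Parent = [32, 49], H_parent = 0.968
H_left = 0.9418 (n=39), H_right = 0.9852 (n=42)
H_children = (39/81)·0.9418 + (42/81)·0.9852 = 0.9643
IG = 0.968 - 0.9643 = 0.0037

0.0037


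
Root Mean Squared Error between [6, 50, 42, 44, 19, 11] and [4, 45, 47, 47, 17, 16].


MSE = 92/6 = 15.3333
RMSE = √(92/6) = 3.9158

3.9158


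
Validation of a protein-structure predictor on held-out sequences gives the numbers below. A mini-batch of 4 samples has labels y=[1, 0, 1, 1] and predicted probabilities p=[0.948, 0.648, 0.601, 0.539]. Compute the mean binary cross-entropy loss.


L[0] = -ln(0.948) = 0.0534
L[1] = -ln(1-0.648) = -ln(0.352) = 1.0441
L[2] = -ln(0.601) = 0.5092
L[3] = -ln(0.539) = 0.618
mean = (0.0534 + 1.0441 + 0.5092 + 0.618)/4 = 0.5562

0.5562


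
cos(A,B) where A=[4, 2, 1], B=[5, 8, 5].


A·B = 4·5 + 2·8 + 1·5 = 41
‖A‖ = √21 = 4.5826, ‖B‖ = √114 = 10.6771
cos = 41/(√21·√114) = 41/√2394 = 0.838

0.838


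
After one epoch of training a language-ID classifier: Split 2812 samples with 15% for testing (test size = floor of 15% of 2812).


Test = ⌊2812·15/100⌋ = 421
Train = 2812 - 421 = 2391

Train: 2391, Test: 421


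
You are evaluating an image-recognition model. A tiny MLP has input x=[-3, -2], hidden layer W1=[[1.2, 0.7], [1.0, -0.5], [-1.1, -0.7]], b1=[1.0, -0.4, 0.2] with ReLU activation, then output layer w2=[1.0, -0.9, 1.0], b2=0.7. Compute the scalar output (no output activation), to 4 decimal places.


z1[0] = (1.2)·(-3) + (0.7)·(-2) + 1.0 = -4.0
z1[1] = (1.0)·(-3) + (-0.5)·(-2) - 0.4 = -2.4
z1[2] = (-1.1)·(-3) + (-0.7)·(-2) + 0.2 = 4.9
h = ReLU(z1) = [0.0, 0.0, 4.9]
output = (1.0)·(0.0) + (-0.9)·(0.0) + (1.0)·(4.9) + 0.7 = 5.6

5.6


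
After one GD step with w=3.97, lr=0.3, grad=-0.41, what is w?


w_new = w - α·∇
= 3.97 - 0.3·-0.41
= 3.97 + 0.123
= 4.093

4.093


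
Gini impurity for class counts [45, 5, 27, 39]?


Probabilities: [45/116, 5/116, 27/116, 39/116] ≈ [0.3879, 0.0431, 0.2328, 0.3362]
Σpᵢ² = (2025 + 25 + 729 + 1521)/116² = 4300/13456
Gini = 1 - Σpᵢ² = 1 - 4300/13456 = 0.6804

0.6804


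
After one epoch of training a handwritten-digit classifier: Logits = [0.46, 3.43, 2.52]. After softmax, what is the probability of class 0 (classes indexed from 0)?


Exponentials: e^0.46=1.5841, e^3.43=30.8766, e^2.52=12.4286
Sum = 44.8893
Softmax = [0.0353, 0.6878, 0.2769]
p[0] = 1.5841/44.8893 = 0.0353

0.0353


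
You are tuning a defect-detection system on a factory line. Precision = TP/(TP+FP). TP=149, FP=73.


Precision = TP/(TP+FP)
= 149/(149+73)
= 149/222 = 67.12%

67.12%


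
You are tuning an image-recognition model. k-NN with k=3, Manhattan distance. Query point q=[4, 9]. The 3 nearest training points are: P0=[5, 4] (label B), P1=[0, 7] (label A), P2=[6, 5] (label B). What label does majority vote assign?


d(q,P0) = 6  (label B)
d(q,P1) = 6  (label A)
d(q,P2) = 6  (label B)
Votes: A=1, B=2
Majority → B

B


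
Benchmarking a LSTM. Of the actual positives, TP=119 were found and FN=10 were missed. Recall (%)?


Recall = TP/(TP+FN)
= 119/(119+10)
= 119/129 = 92.25%

92.25%


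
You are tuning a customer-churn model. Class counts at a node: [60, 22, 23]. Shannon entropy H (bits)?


Probabilities: [60/105, 22/105, 23/105] ≈ [0.5714, 0.2095, 0.219]
H = -((60/105)·log₂(60/105) + (22/105)·log₂(22/105) + (23/105)·log₂(23/105))
  = 1.4136 bits

1.4136 bits


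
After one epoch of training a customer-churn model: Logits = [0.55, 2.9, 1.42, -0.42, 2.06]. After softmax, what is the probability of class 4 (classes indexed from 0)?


Exponentials: e^0.55=1.7333, e^2.9=18.1741, e^1.42=4.1371, e^-0.42=0.657, e^2.06=7.846
Sum = 32.5475
Softmax = [0.0533, 0.5584, 0.1271, 0.0202, 0.2411]
p[4] = 7.846/32.5475 = 0.2411

0.2411


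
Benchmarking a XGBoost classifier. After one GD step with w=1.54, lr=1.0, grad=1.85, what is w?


w_new = w - α·∇
= 1.54 - 1.0·1.85
= 1.54 - 1.85
= -0.31

-0.31


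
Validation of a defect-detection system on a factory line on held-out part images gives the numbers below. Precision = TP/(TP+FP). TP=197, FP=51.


Precision = TP/(TP+FP)
= 197/(197+51)
= 197/248 = 79.44%

79.44%


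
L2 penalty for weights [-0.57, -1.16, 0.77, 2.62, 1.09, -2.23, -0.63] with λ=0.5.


‖w‖₂² = (-0.57)² + (-1.16)² + (0.77)² + (2.62)² + (1.09)² + (-2.23)² + (-0.63)²
     = 0.3249 + 1.3456 + 0.5929 + 6.8644 + 1.1881 + 4.9729 + 0.3969
     = 15.6857
λ·‖w‖₂² = 0.5·15.6857 = 7.84285

7.84285


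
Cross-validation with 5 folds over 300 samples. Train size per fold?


Fold size = 300/5 = 60
Training per fold = 300 - 60 = 240

240


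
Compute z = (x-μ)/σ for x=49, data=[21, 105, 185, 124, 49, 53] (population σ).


μ = 89.5, σ = 55.0992
z = (49 - 89.5)/55.0992 = -0.735

-0.735


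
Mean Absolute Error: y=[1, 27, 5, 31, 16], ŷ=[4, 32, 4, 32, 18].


Absolute errors: |1-4|=3, |27-32|=5, |5-4|=1, |31-32|=1, |16-18|=2
Sum = 12
MAE = 12/5 = 12/5

12/5


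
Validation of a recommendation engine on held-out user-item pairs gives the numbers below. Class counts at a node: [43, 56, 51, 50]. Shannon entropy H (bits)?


Probabilities: [43/200, 56/200, 51/200, 50/200] ≈ [0.215, 0.28, 0.255, 0.25]
H = -((43/200)·log₂(43/200) + (56/200)·log₂(56/200) + (51/200)·log₂(51/200) + (50/200)·log₂(50/200))
  = 1.9937 bits

1.9937 bits


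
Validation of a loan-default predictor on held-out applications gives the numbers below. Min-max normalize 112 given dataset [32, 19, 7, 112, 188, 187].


min=7, max=188
(112-7)/(188-7) = 105/181 = 0.5801

0.5801


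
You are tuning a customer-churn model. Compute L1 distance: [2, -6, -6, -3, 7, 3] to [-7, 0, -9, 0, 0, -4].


d = |2+ 7| + |-6-0| + |-6+ 9| + |-3-0| + |7-0| + |3+ 4|
  = 9 + 6 + 3 + 3 + 7 + 7
  = 35

35


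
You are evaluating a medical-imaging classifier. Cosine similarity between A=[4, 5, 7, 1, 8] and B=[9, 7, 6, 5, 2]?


A·B = 4·9 + 5·7 + 7·6 + 1·5 + 8·2 = 134
‖A‖ = √155 = 12.4499, ‖B‖ = √195 = 13.9642
cos = 134/(√155·√195) = 134/√30225 = 0.7708

0.7708


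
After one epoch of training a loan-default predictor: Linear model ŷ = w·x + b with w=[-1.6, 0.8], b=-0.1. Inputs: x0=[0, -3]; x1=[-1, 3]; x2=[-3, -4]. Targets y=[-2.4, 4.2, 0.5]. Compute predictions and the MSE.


ŷ0 = (-1.6)·(0) + (0.8)·(-3) - 0.1 = -2.5
ŷ1 = (-1.6)·(-1) + (0.8)·(3) - 0.1 = 3.9
ŷ2 = (-1.6)·(-3) + (0.8)·(-4) - 0.1 = 1.5
errors² = [0.01, 0.09, 1.0]
MSE = 1.1000/3 = 0.3667

0.3667


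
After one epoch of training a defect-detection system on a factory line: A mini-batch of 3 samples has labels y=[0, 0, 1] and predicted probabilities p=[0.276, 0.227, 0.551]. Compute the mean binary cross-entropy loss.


L[0] = -ln(1-0.276) = -ln(0.724) = 0.323
L[1] = -ln(1-0.227) = -ln(0.773) = 0.2575
L[2] = -ln(0.551) = 0.596
mean = (0.323 + 0.2575 + 0.596)/3 = 0.3922

0.3922
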